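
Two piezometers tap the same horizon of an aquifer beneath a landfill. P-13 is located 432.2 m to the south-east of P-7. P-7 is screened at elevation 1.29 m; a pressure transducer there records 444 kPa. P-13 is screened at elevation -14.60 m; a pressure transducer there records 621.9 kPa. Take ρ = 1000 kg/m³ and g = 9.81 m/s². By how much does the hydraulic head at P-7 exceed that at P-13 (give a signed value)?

Δh ≈ -2.24 m

Pressure head at P-7: ψ = P/(ρg) = 444×1000 / (1000 × 9.81) = 45.26 m.
Total head at P-7: h = z + ψ = 1.29 + 45.26 = 46.55 m.
Pressure head at P-13: ψ = P/(ρg) = 621.9×1000 / (1000 × 9.81) = 63.39 m.
Total head at P-13: h = z + ψ = -14.60 + 63.39 = 48.79 m.
Head difference: h(P-7) − h(P-13) = 46.55 − 48.79 = -2.24 m.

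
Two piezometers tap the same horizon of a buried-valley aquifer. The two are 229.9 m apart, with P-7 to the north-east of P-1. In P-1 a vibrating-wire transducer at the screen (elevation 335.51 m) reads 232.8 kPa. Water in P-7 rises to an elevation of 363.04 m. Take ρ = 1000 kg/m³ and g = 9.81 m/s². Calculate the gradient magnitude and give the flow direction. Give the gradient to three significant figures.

Pressure head at P-1: ψ = P/(ρg) = 232.8×1000 / (1000 × 9.81) = 23.73 m.
Total head at P-1: h = z + ψ = 335.51 + 23.73 = 359.24 m.
Total head at P-7: h = 363.04 m (water level in the piezometer is the total head).
Head difference: h(P-1) − h(P-7) = 359.24 − 363.04 = -3.80 m.
Hydraulic gradient: i = |Δh| / L = 3.80 / 229.9 = 0.0165.
Flow is from higher to lower head: from P-7 toward P-1, i.e. toward the south-west.

i ≈ 0.0165; groundwater flows toward the south-west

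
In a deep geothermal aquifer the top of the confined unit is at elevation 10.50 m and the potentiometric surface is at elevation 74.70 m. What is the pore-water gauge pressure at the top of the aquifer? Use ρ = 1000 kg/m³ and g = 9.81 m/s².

P ≈ 630 kPa

Pressure head at the aquifer top: ψ = h − z = 74.70 − 10.50 = 64.20 m.
P = ρgψ = 1000 × 9.81 × 64.20 = 629802 Pa ≈ 630 kPa.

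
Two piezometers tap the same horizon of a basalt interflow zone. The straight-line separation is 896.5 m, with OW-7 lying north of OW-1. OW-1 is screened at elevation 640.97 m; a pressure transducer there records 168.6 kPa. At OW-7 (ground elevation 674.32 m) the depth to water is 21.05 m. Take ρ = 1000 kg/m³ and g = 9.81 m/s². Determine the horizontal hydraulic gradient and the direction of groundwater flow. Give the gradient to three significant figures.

Pressure head at OW-1: ψ = P/(ρg) = 168.6×1000 / (1000 × 9.81) = 17.19 m.
Total head at OW-1: h = z + ψ = 640.97 + 17.19 = 658.16 m.
Total head at OW-7: h = 674.32 − 21.05 = 653.27 m.
Head difference: h(OW-1) − h(OW-7) = 658.16 − 653.27 = 4.89 m.
Hydraulic gradient: i = |Δh| / L = 4.89 / 896.5 = 0.00545.
Flow is from higher to lower head: from OW-1 toward OW-7, i.e. toward the north.

i ≈ 0.00545; groundwater flows toward the north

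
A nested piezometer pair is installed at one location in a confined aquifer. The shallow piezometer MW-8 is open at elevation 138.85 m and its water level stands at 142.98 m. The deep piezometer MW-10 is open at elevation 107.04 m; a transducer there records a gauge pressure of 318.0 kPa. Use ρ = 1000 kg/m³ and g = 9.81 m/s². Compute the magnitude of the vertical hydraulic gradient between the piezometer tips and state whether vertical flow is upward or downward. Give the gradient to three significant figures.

Total head at MW-8: h = 142.98 m (water level in the standpipe).
Pressure head at MW-10: ψ = P/(ρg) = 318.0×1000 / (1000 × 9.81) = 32.42 m.
Total head at MW-10: h = z + ψ = 107.04 + 32.42 = 139.46 m.
Δh = h(MW-8) − h(MW-10) = 142.98 − 139.46 = 3.52 m.
Vertical separation Δz = 138.85 − 107.04 = 31.81 m.
|i_v| = |Δh| / Δz = 3.52 / 31.81 = 0.111.
Head is higher in the shallow piezometer, so vertical flow is downward (recharge condition).

|i_v| ≈ 0.111; vertical flow is downward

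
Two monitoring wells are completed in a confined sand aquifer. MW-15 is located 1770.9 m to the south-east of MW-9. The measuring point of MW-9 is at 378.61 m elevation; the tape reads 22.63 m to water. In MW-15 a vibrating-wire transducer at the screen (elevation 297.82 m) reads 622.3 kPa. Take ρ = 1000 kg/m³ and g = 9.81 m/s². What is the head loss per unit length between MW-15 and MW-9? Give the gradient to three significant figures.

Total head at MW-9: h = 378.61 − 22.63 = 355.98 m.
Pressure head at MW-15: ψ = P/(ρg) = 622.3×1000 / (1000 × 9.81) = 63.44 m.
Total head at MW-15: h = z + ψ = 297.82 + 63.44 = 361.26 m.
Head difference: h(MW-9) − h(MW-15) = 355.98 − 361.26 = -5.28 m.
Hydraulic gradient: i = |Δh| / L = 5.28 / 1770.9 = 0.00298.

i ≈ 0.00298 m/m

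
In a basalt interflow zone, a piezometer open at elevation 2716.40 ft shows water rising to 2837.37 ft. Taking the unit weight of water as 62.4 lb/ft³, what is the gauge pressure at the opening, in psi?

P ≈ 52.4 psi

Pressure head ψ = h − z = 2837.37 − 2716.40 = 120.97 ft.
P = γ·ψ / 144 = 62.4 × 120.97 / 144 = 52.4 psi.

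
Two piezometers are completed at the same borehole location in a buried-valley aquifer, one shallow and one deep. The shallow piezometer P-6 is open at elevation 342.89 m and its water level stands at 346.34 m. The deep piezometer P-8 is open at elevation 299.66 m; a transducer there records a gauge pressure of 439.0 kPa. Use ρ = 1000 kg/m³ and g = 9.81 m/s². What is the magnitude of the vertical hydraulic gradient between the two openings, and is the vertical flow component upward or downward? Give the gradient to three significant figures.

Total head at P-6: h = 346.34 m (water level in the standpipe).
Pressure head at P-8: ψ = P/(ρg) = 439.0×1000 / (1000 × 9.81) = 44.75 m.
Total head at P-8: h = z + ψ = 299.66 + 44.75 = 344.41 m.
Δh = h(P-6) − h(P-8) = 346.34 − 344.41 = 1.93 m.
Vertical separation Δz = 342.89 − 299.66 = 43.23 m.
|i_v| = |Δh| / Δz = 1.93 / 43.23 = 0.0446.
Head is higher in the shallow piezometer, so vertical flow is downward (recharge condition).

|i_v| ≈ 0.0446; vertical flow is downward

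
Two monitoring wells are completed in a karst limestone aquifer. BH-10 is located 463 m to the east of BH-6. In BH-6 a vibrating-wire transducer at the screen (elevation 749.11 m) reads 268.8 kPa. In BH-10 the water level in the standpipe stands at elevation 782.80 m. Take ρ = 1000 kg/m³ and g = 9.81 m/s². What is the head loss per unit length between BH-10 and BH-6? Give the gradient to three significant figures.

i ≈ 0.0136 m/m

Pressure head at BH-6: ψ = P/(ρg) = 268.8×1000 / (1000 × 9.81) = 27.40 m.
Total head at BH-6: h = z + ψ = 749.11 + 27.40 = 776.51 m.
Total head at BH-10: h = 782.80 m (water level in the piezometer is the total head).
Head difference: h(BH-6) − h(BH-10) = 776.51 − 782.80 = -6.29 m.
Hydraulic gradient: i = |Δh| / L = 6.29 / 463 = 0.0136.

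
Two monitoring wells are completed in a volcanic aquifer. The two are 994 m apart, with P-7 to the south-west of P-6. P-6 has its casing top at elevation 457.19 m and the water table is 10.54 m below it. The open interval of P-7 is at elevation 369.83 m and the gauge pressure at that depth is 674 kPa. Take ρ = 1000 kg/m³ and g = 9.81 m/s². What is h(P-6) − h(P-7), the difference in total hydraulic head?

Δh ≈ 8.11 m

Total head at P-6: h = 457.19 − 10.54 = 446.65 m.
Pressure head at P-7: ψ = P/(ρg) = 674×1000 / (1000 × 9.81) = 68.71 m.
Total head at P-7: h = z + ψ = 369.83 + 68.71 = 438.54 m.
Head difference: h(P-6) − h(P-7) = 446.65 − 438.54 = 8.11 m.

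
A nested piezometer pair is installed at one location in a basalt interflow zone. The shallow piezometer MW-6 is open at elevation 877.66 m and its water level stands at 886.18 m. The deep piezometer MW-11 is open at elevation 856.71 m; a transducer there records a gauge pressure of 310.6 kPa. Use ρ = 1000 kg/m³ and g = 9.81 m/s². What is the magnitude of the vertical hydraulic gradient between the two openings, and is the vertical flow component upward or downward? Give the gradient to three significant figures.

Total head at MW-6: h = 886.18 m (water level in the standpipe).
Pressure head at MW-11: ψ = P/(ρg) = 310.6×1000 / (1000 × 9.81) = 31.66 m.
Total head at MW-11: h = z + ψ = 856.71 + 31.66 = 888.37 m.
Δh = h(MW-6) − h(MW-11) = 886.18 − 888.37 = -2.19 m.
Vertical separation Δz = 877.66 − 856.71 = 20.95 m.
|i_v| = |Δh| / Δz = 2.19 / 20.95 = 0.105.
Head is higher in the deep piezometer, so vertical flow is upward (discharge condition).

|i_v| ≈ 0.105; vertical flow is upward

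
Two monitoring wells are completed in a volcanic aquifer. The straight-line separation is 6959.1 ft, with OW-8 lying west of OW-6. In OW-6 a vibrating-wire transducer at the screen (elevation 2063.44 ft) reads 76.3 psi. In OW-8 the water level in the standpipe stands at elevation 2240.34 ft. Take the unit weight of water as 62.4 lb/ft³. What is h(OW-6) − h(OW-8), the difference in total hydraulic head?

Pressure head at OW-6: ψ = 144·P/γ = 144 × 76.3 / 62.4 = 176.08 ft.
Total head at OW-6: h = z + ψ = 2063.44 + 176.08 = 2239.52 ft.
Total head at OW-8: h = 2240.34 ft (water level in the piezometer is the total head).
Head difference: h(OW-6) − h(OW-8) = 2239.52 − 2240.34 = -0.82 ft.

Δh ≈ -0.82 ft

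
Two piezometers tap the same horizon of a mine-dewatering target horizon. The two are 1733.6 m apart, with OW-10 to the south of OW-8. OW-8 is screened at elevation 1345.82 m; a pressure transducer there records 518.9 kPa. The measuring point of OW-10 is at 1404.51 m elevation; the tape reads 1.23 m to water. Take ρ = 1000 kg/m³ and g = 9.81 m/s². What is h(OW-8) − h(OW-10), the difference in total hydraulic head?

Δh ≈ -4.56 m

Pressure head at OW-8: ψ = P/(ρg) = 518.9×1000 / (1000 × 9.81) = 52.90 m.
Total head at OW-8: h = z + ψ = 1345.82 + 52.90 = 1398.72 m.
Total head at OW-10: h = 1404.51 − 1.23 = 1403.28 m.
Head difference: h(OW-8) − h(OW-10) = 1398.72 − 1403.28 = -4.56 m.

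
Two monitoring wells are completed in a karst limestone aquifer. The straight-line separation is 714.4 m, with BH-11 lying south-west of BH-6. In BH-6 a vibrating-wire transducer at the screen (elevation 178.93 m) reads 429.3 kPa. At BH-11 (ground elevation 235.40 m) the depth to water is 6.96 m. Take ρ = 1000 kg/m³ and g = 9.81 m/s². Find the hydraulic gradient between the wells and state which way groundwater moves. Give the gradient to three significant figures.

i ≈ 0.00805; groundwater flows toward the north-east

Pressure head at BH-6: ψ = P/(ρg) = 429.3×1000 / (1000 × 9.81) = 43.76 m.
Total head at BH-6: h = z + ψ = 178.93 + 43.76 = 222.69 m.
Total head at BH-11: h = 235.40 − 6.96 = 228.44 m.
Head difference: h(BH-6) − h(BH-11) = 222.69 − 228.44 = -5.75 m.
Hydraulic gradient: i = |Δh| / L = 5.75 / 714.4 = 0.00805.
Flow is from higher to lower head: from BH-11 toward BH-6, i.e. toward the north-east.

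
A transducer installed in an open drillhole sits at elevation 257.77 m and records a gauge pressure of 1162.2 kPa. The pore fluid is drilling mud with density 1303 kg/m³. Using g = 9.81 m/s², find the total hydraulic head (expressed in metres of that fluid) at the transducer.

h ≈ 348.69 m

ψ = P/(ρg) = 1162.2×1000 / (1303 × 9.81) = 90.92 m.
h = z + ψ = 257.77 + 90.92 = 348.69 m.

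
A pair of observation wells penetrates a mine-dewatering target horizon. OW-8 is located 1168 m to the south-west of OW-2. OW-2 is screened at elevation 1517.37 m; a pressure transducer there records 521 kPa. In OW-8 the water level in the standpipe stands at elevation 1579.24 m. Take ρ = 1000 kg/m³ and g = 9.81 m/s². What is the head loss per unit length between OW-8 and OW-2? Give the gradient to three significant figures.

i ≈ 0.00750 m/m

Pressure head at OW-2: ψ = P/(ρg) = 521×1000 / (1000 × 9.81) = 53.11 m.
Total head at OW-2: h = z + ψ = 1517.37 + 53.11 = 1570.48 m.
Total head at OW-8: h = 1579.24 m (water level in the piezometer is the total head).
Head difference: h(OW-2) − h(OW-8) = 1570.48 − 1579.24 = -8.76 m.
Hydraulic gradient: i = |Δh| / L = 8.76 / 1168 = 0.00750.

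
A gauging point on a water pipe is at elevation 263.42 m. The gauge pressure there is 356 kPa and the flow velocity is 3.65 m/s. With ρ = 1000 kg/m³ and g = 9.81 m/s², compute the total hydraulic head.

h ≈ 300.39 m

Pressure head ψ = P/(ρg) = 356×1000 / (1000 × 9.81) = 36.29 m.
Velocity head = v²/(2g) = 3.65² / (2 × 9.81) = 0.679 m.
h = z + ψ + v²/(2g) = 263.42 + 36.29 + 0.679 = 300.39 m.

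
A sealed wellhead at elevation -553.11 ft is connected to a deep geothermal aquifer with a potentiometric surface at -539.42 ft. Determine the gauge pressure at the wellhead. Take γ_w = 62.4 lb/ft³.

Head above the cap: Δh = -539.42 − (-553.11) = 13.69 ft.
P = γΔh/144 = 62.4 × 13.69 / 144 = 5.93 psi.

P ≈ 5.93 psi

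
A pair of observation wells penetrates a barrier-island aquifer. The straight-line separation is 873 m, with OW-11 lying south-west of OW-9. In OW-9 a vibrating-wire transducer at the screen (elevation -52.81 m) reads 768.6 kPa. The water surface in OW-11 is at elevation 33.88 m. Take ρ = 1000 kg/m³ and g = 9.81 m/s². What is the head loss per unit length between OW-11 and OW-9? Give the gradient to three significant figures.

i ≈ 0.00955 m/m

Pressure head at OW-9: ψ = P/(ρg) = 768.6×1000 / (1000 × 9.81) = 78.35 m.
Total head at OW-9: h = z + ψ = -52.81 + 78.35 = 25.54 m.
Total head at OW-11: h = 33.88 m (water level in the piezometer is the total head).
Head difference: h(OW-9) − h(OW-11) = 25.54 − 33.88 = -8.34 m.
Hydraulic gradient: i = |Δh| / L = 8.34 / 873 = 0.00955.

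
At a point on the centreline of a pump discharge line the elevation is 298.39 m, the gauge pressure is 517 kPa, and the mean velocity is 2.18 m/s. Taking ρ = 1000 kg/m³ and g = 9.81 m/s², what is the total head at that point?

h ≈ 351.33 m

Pressure head ψ = P/(ρg) = 517×1000 / (1000 × 9.81) = 52.70 m.
Velocity head = v²/(2g) = 2.18² / (2 × 9.81) = 0.242 m.
h = z + ψ + v²/(2g) = 298.39 + 52.70 + 0.242 = 351.33 m.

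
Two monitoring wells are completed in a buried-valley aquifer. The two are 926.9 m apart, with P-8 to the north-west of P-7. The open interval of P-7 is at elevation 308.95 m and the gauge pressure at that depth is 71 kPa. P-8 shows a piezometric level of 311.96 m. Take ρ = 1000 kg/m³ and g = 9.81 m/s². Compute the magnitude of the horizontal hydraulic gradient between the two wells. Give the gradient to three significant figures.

i ≈ 0.00456

Pressure head at P-7: ψ = P/(ρg) = 71×1000 / (1000 × 9.81) = 7.24 m.
Total head at P-7: h = z + ψ = 308.95 + 7.24 = 316.19 m.
Total head at P-8: h = 311.96 m (water level in the piezometer is the total head).
Head difference: h(P-7) − h(P-8) = 316.19 − 311.96 = 4.23 m.
Hydraulic gradient: i = |Δh| / L = 4.23 / 926.9 = 0.00456.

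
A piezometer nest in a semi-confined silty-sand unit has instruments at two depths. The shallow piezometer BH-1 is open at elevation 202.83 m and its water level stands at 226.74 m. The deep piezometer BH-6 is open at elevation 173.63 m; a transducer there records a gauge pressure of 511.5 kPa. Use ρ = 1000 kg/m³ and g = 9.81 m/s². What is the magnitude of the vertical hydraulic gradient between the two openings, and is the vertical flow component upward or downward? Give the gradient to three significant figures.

|i_v| ≈ 0.0332; vertical flow is downward

Total head at BH-1: h = 226.74 m (water level in the standpipe).
Pressure head at BH-6: ψ = P/(ρg) = 511.5×1000 / (1000 × 9.81) = 52.14 m.
Total head at BH-6: h = z + ψ = 173.63 + 52.14 = 225.77 m.
Δh = h(BH-1) − h(BH-6) = 226.74 − 225.77 = 0.97 m.
Vertical separation Δz = 202.83 − 173.63 = 29.20 m.
|i_v| = |Δh| / Δz = 0.97 / 29.20 = 0.0332.
Head is higher in the shallow piezometer, so vertical flow is downward (recharge condition).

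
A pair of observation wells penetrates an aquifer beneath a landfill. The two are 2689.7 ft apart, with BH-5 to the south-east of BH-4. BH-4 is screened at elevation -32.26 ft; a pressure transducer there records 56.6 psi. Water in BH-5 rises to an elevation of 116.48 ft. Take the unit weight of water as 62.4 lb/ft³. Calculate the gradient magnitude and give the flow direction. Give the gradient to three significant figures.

Pressure head at BH-4: ψ = 144·P/γ = 144 × 56.6 / 62.4 = 130.62 ft.
Total head at BH-4: h = z + ψ = -32.26 + 130.62 = 98.36 ft.
Total head at BH-5: h = 116.48 ft (water level in the piezometer is the total head).
Head difference: h(BH-4) − h(BH-5) = 98.36 − 116.48 = -18.12 ft.
Hydraulic gradient: i = |Δh| / L = 18.12 / 2689.7 = 0.00674.
Flow is from higher to lower head: from BH-5 toward BH-4, i.e. toward the north-west.

i ≈ 0.00674; groundwater flows toward the north-west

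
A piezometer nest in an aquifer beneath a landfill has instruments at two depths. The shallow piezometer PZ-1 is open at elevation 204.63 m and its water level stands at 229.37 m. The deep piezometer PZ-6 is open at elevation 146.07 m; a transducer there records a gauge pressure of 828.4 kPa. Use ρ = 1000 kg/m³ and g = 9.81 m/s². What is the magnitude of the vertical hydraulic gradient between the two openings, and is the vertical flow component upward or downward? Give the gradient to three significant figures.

|i_v| ≈ 0.0195; vertical flow is upward

Total head at PZ-1: h = 229.37 m (water level in the standpipe).
Pressure head at PZ-6: ψ = P/(ρg) = 828.4×1000 / (1000 × 9.81) = 84.44 m.
Total head at PZ-6: h = z + ψ = 146.07 + 84.44 = 230.51 m.
Δh = h(PZ-1) − h(PZ-6) = 229.37 − 230.51 = -1.14 m.
Vertical separation Δz = 204.63 − 146.07 = 58.56 m.
|i_v| = |Δh| / Δz = 1.14 / 58.56 = 0.0195.
Head is higher in the deep piezometer, so vertical flow is upward (discharge condition).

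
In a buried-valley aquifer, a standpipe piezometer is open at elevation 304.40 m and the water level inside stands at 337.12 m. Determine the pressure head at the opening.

ψ ≈ 32.72 m

Total head h = 337.12 m (the water-surface elevation in the piezometer).
Pressure head ψ = h − z = 337.12 − 304.40 = 32.72 m.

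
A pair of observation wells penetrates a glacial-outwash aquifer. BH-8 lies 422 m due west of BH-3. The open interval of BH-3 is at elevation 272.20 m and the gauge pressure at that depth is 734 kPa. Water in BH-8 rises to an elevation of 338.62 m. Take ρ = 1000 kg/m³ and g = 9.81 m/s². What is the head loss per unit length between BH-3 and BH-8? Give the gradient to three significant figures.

Pressure head at BH-3: ψ = P/(ρg) = 734×1000 / (1000 × 9.81) = 74.82 m.
Total head at BH-3: h = z + ψ = 272.20 + 74.82 = 347.02 m.
Total head at BH-8: h = 338.62 m (water level in the piezometer is the total head).
Head difference: h(BH-3) − h(BH-8) = 347.02 − 338.62 = 8.40 m.
Hydraulic gradient: i = |Δh| / L = 8.40 / 422 = 0.0199.

i ≈ 0.0199 m/m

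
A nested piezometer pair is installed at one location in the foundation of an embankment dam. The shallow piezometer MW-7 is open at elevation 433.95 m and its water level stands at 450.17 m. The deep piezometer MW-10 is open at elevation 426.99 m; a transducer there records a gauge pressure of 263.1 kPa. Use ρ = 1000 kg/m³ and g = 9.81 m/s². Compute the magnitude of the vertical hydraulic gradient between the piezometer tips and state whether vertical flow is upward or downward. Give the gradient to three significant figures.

Total head at MW-7: h = 450.17 m (water level in the standpipe).
Pressure head at MW-10: ψ = P/(ρg) = 263.1×1000 / (1000 × 9.81) = 26.82 m.
Total head at MW-10: h = z + ψ = 426.99 + 26.82 = 453.81 m.
Δh = h(MW-7) − h(MW-10) = 450.17 − 453.81 = -3.64 m.
Vertical separation Δz = 433.95 − 426.99 = 6.96 m.
|i_v| = |Δh| / Δz = 3.64 / 6.96 = 0.523.
Head is higher in the deep piezometer, so vertical flow is upward (discharge condition).

|i_v| ≈ 0.523; vertical flow is upward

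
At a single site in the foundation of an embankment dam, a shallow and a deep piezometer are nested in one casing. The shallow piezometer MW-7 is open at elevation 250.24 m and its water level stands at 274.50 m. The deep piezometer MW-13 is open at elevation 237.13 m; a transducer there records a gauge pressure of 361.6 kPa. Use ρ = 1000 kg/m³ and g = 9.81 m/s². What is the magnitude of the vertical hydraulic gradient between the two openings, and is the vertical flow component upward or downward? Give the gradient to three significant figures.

|i_v| ≈ 0.0389; vertical flow is downward

Total head at MW-7: h = 274.50 m (water level in the standpipe).
Pressure head at MW-13: ψ = P/(ρg) = 361.6×1000 / (1000 × 9.81) = 36.86 m.
Total head at MW-13: h = z + ψ = 237.13 + 36.86 = 273.99 m.
Δh = h(MW-7) − h(MW-13) = 274.50 − 273.99 = 0.51 m.
Vertical separation Δz = 250.24 − 237.13 = 13.11 m.
|i_v| = |Δh| / Δz = 0.51 / 13.11 = 0.0389.
Head is higher in the shallow piezometer, so vertical flow is downward (recharge condition).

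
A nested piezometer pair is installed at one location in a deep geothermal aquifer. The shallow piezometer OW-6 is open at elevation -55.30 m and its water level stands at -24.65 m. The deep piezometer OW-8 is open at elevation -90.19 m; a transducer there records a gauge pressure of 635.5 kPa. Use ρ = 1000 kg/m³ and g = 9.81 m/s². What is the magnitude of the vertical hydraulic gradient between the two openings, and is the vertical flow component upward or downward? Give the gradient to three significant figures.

|i_v| ≈ 0.0218; vertical flow is downward

Total head at OW-6: h = -24.65 m (water level in the standpipe).
Pressure head at OW-8: ψ = P/(ρg) = 635.5×1000 / (1000 × 9.81) = 64.78 m.
Total head at OW-8: h = z + ψ = -90.19 + 64.78 = -25.41 m.
Δh = h(OW-6) − h(OW-8) = -24.65 − (-25.41) = 0.76 m.
Vertical separation Δz = -55.30 − (-90.19) = 34.89 m.
|i_v| = |Δh| / Δz = 0.76 / 34.89 = 0.0218.
Head is higher in the shallow piezometer, so vertical flow is downward (recharge condition).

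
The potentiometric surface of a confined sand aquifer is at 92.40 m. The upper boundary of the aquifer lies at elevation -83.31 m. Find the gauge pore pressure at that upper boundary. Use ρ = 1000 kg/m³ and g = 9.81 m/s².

P ≈ 1720 kPa

Pressure head at the aquifer top: ψ = h − z = 92.40 − (-83.31) = 175.71 m.
P = ρgψ = 1000 × 9.81 × 175.71 = 1723715 Pa ≈ 1720 kPa.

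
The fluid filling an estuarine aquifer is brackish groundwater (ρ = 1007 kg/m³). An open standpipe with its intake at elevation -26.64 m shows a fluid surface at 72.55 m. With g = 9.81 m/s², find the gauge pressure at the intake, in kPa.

P ≈ 980 kPa

Pressure head ψ = h − z = 72.55 − (-26.64) = 99.19 m.
P = ρgψ = 1007 × 9.81 × 99.19 = 979865 Pa ≈ 980 kPa.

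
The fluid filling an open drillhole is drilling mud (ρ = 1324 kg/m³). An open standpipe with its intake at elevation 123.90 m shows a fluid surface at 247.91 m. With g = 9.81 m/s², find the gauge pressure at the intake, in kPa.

Pressure head ψ = h − z = 247.91 − 123.90 = 124.01 m.
P = ρgψ = 1324 × 9.81 × 124.01 = 1610696 Pa ≈ 1610 kPa.

P ≈ 1610 kPa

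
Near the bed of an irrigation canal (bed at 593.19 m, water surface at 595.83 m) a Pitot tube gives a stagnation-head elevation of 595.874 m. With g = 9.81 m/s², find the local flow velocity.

Near the bed, under hydrostatic conditions, the piezometric head (z + ψ) equals the free-surface elevation, 595.83 m.
Velocity head = total − piezometric = 595.874 − 595.83 = 0.044 m.
v = √(2g·h_v) = √(2 × 9.81 × 0.044) = 0.929 m/s.

v ≈ 0.929 m/s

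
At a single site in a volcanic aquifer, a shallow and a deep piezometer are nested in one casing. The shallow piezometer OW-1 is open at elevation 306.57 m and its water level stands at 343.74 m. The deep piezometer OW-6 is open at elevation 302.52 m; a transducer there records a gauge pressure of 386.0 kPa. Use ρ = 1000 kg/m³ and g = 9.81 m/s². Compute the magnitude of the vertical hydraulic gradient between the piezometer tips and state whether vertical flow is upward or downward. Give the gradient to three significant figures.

|i_v| ≈ 0.462; vertical flow is downward

Total head at OW-1: h = 343.74 m (water level in the standpipe).
Pressure head at OW-6: ψ = P/(ρg) = 386.0×1000 / (1000 × 9.81) = 39.35 m.
Total head at OW-6: h = z + ψ = 302.52 + 39.35 = 341.87 m.
Δh = h(OW-1) − h(OW-6) = 343.74 − 341.87 = 1.87 m.
Vertical separation Δz = 306.57 − 302.52 = 4.05 m.
|i_v| = |Δh| / Δz = 1.87 / 4.05 = 0.462.
Head is higher in the shallow piezometer, so vertical flow is downward (recharge condition).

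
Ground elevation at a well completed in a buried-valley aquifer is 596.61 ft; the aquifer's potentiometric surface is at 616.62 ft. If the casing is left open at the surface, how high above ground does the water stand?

≈ 20.01 ft above ground

Water rises to the potentiometric surface, so the rise above ground = 616.62 − 596.61 = 20.01 ft.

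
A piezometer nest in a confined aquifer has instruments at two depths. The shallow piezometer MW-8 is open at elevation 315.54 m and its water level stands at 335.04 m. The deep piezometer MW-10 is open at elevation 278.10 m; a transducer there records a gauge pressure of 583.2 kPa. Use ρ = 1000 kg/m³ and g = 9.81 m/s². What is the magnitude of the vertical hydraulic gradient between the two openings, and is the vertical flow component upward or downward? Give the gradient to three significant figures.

|i_v| ≈ 0.0670; vertical flow is upward

Total head at MW-8: h = 335.04 m (water level in the standpipe).
Pressure head at MW-10: ψ = P/(ρg) = 583.2×1000 / (1000 × 9.81) = 59.45 m.
Total head at MW-10: h = z + ψ = 278.10 + 59.45 = 337.55 m.
Δh = h(MW-8) − h(MW-10) = 335.04 − 337.55 = -2.51 m.
Vertical separation Δz = 315.54 − 278.10 = 37.44 m.
|i_v| = |Δh| / Δz = 2.51 / 37.44 = 0.0670.
Head is higher in the deep piezometer, so vertical flow is upward (discharge condition).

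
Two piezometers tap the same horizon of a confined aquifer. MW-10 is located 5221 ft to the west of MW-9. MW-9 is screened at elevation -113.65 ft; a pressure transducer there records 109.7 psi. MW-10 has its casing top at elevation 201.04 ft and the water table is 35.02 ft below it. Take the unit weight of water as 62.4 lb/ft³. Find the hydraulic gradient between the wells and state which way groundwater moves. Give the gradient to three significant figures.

Pressure head at MW-9: ψ = 144·P/γ = 144 × 109.7 / 62.4 = 253.15 ft.
Total head at MW-9: h = z + ψ = -113.65 + 253.15 = 139.50 ft.
Total head at MW-10: h = 201.04 − 35.02 = 166.02 ft.
Head difference: h(MW-9) − h(MW-10) = 139.50 − 166.02 = -26.52 ft.
Hydraulic gradient: i = |Δh| / L = 26.52 / 5221 = 0.00508.
Flow is from higher to lower head: from MW-10 toward MW-9, i.e. toward the east.

i ≈ 0.00508; groundwater flows toward the east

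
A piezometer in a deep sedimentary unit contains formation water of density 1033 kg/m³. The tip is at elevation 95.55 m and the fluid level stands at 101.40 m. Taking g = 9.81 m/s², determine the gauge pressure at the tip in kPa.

Pressure head ψ = h − z = 101.40 − 95.55 = 5.85 m.
P = ρgψ = 1033 × 9.81 × 5.85 = 59282 Pa ≈ 59.3 kPa.

P ≈ 59.3 kPa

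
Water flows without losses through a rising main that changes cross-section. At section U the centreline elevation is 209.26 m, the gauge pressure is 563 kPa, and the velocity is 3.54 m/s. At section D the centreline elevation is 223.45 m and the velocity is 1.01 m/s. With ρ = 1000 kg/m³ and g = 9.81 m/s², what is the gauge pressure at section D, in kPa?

Pressure head at U: ψ₁ = P₁/(ρg) = 563×1000 / (1000 × 9.81) = 57.39 m.
Velocity heads: v₁²/2g = 3.54²/19.62 = 0.639 m; v₂²/2g = 1.01²/19.62 = 0.052 m.
Total head H = z₁ + ψ₁ + v₁²/2g = 209.26 + 57.39 + 0.639 = 267.29 m.
ψ₂ = H − z₂ − v₂²/2g = 267.29 − 223.45 − 0.052 = 43.79 m.
P₂ = ρgψ₂ = 1000 × 9.81 × 43.79 ≈ 430 kPa.

P₂ ≈ 430 kPa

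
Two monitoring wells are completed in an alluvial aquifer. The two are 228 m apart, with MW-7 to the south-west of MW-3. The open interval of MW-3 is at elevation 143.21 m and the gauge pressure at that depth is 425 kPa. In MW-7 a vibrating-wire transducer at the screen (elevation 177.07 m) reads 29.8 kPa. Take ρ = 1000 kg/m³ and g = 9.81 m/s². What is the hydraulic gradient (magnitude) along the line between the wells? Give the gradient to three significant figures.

i ≈ 0.0282

Pressure head at MW-3: ψ = P/(ρg) = 425×1000 / (1000 × 9.81) = 43.32 m.
Total head at MW-3: h = z + ψ = 143.21 + 43.32 = 186.53 m.
Pressure head at MW-7: ψ = P/(ρg) = 29.8×1000 / (1000 × 9.81) = 3.04 m.
Total head at MW-7: h = z + ψ = 177.07 + 3.04 = 180.11 m.
Head difference: h(MW-3) − h(MW-7) = 186.53 − 180.11 = 6.42 m.
Hydraulic gradient: i = |Δh| / L = 6.42 / 228 = 0.0282.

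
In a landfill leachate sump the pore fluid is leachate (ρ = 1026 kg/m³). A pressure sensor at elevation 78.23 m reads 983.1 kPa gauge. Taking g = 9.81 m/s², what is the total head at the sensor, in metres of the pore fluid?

h ≈ 175.90 m

ψ = P/(ρg) = 983.1×1000 / (1026 × 9.81) = 97.67 m.
h = z + ψ = 78.23 + 97.67 = 175.90 m.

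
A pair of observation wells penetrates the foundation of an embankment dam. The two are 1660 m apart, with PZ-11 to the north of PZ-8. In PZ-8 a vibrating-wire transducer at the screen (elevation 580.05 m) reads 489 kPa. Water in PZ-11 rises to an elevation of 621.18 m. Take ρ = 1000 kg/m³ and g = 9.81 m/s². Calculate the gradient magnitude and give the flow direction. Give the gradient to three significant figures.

i ≈ 0.00525; groundwater flows toward the north

Pressure head at PZ-8: ψ = P/(ρg) = 489×1000 / (1000 × 9.81) = 49.85 m.
Total head at PZ-8: h = z + ψ = 580.05 + 49.85 = 629.90 m.
Total head at PZ-11: h = 621.18 m (water level in the piezometer is the total head).
Head difference: h(PZ-8) − h(PZ-11) = 629.90 − 621.18 = 8.72 m.
Hydraulic gradient: i = |Δh| / L = 8.72 / 1660 = 0.00525.
Flow is from higher to lower head: from PZ-8 toward PZ-11, i.e. toward the north.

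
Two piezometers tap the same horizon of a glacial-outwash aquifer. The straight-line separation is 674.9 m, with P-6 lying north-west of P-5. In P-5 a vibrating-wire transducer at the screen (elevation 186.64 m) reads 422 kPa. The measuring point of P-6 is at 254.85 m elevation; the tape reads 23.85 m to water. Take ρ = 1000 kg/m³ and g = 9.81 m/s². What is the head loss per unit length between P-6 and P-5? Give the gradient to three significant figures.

Pressure head at P-5: ψ = P/(ρg) = 422×1000 / (1000 × 9.81) = 43.02 m.
Total head at P-5: h = z + ψ = 186.64 + 43.02 = 229.66 m.
Total head at P-6: h = 254.85 − 23.85 = 231.00 m.
Head difference: h(P-5) − h(P-6) = 229.66 − 231.00 = -1.34 m.
Hydraulic gradient: i = |Δh| / L = 1.34 / 674.9 = 0.00199.

i ≈ 0.00199 m/m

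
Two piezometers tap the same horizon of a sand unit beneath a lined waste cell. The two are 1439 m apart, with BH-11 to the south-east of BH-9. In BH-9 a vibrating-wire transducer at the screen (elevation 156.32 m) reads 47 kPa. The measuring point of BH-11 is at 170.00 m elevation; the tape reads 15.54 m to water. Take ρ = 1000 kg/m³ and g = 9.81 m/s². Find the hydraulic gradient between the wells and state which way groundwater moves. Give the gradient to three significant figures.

i ≈ 0.00462; groundwater flows toward the south-east

Pressure head at BH-9: ψ = P/(ρg) = 47×1000 / (1000 × 9.81) = 4.79 m.
Total head at BH-9: h = z + ψ = 156.32 + 4.79 = 161.11 m.
Total head at BH-11: h = 170.00 − 15.54 = 154.46 m.
Head difference: h(BH-9) − h(BH-11) = 161.11 − 154.46 = 6.65 m.
Hydraulic gradient: i = |Δh| / L = 6.65 / 1439 = 0.00462.
Flow is from higher to lower head: from BH-9 toward BH-11, i.e. toward the south-east.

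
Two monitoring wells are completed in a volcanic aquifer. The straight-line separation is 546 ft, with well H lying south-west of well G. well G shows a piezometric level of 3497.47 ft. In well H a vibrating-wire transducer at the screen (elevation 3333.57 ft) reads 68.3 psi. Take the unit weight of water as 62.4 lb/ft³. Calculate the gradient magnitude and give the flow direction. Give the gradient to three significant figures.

Total head at well G: h = 3497.47 ft (water level in the piezometer is the total head).
Pressure head at well H: ψ = 144·P/γ = 144 × 68.3 / 62.4 = 157.62 ft.
Total head at well H: h = z + ψ = 3333.57 + 157.62 = 3491.19 ft.
Head difference: h(well G) − h(well H) = 3497.47 − 3491.19 = 6.28 ft.
Hydraulic gradient: i = |Δh| / L = 6.28 / 546 = 0.0115.
Flow is from higher to lower head: from well G toward well H, i.e. toward the south-west.

i ≈ 0.0115; groundwater flows toward the south-west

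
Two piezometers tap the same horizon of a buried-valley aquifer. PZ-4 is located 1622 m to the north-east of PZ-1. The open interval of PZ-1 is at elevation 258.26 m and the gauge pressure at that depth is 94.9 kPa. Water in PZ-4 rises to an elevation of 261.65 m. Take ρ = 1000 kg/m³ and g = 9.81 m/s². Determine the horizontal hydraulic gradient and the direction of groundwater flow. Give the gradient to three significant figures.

Pressure head at PZ-1: ψ = P/(ρg) = 94.9×1000 / (1000 × 9.81) = 9.67 m.
Total head at PZ-1: h = z + ψ = 258.26 + 9.67 = 267.93 m.
Total head at PZ-4: h = 261.65 m (water level in the piezometer is the total head).
Head difference: h(PZ-1) − h(PZ-4) = 267.93 − 261.65 = 6.28 m.
Hydraulic gradient: i = |Δh| / L = 6.28 / 1622 = 0.00387.
Flow is from higher to lower head: from PZ-1 toward PZ-4, i.e. toward the north-east.

i ≈ 0.00387; groundwater flows toward the north-east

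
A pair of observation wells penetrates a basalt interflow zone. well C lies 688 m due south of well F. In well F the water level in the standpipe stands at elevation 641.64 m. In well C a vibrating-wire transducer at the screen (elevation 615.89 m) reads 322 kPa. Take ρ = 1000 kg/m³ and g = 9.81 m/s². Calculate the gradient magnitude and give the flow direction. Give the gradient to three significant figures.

i ≈ 0.0103; groundwater flows toward the north

Total head at well F: h = 641.64 m (water level in the piezometer is the total head).
Pressure head at well C: ψ = P/(ρg) = 322×1000 / (1000 × 9.81) = 32.82 m.
Total head at well C: h = z + ψ = 615.89 + 32.82 = 648.71 m.
Head difference: h(well F) − h(well C) = 641.64 − 648.71 = -7.07 m.
Hydraulic gradient: i = |Δh| / L = 7.07 / 688 = 0.0103.
Flow is from higher to lower head: from well C toward well F, i.e. toward the north.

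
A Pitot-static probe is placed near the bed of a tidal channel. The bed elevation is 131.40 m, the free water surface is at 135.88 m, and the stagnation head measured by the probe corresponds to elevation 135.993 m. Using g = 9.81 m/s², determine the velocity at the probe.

v ≈ 1.49 m/s

Near the bed, under hydrostatic conditions, the piezometric head (z + ψ) equals the free-surface elevation, 135.88 m.
Velocity head = total − piezometric = 135.993 − 135.88 = 0.113 m.
v = √(2g·h_v) = √(2 × 9.81 × 0.113) = 1.49 m/s.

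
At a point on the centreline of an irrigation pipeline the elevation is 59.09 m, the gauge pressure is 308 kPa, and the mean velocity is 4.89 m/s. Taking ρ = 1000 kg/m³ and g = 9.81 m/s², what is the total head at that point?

h ≈ 91.71 m

Pressure head ψ = P/(ρg) = 308×1000 / (1000 × 9.81) = 31.40 m.
Velocity head = v²/(2g) = 4.89² / (2 × 9.81) = 1.219 m.
h = z + ψ + v²/(2g) = 59.09 + 31.40 + 1.219 = 91.71 m.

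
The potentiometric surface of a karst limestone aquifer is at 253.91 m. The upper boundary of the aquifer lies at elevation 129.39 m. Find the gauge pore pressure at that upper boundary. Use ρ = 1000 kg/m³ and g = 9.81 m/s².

Pressure head at the aquifer top: ψ = h − z = 253.91 − 129.39 = 124.52 m.
P = ρgψ = 1000 × 9.81 × 124.52 = 1221541 Pa ≈ 1220 kPa.

P ≈ 1220 kPa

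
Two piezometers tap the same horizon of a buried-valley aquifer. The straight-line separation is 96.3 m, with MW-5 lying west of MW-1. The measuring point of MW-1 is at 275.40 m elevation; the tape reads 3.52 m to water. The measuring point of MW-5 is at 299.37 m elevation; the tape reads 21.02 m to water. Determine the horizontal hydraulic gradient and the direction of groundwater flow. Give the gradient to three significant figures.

i ≈ 0.0672; groundwater flows toward the east

Total head at MW-1: h = 275.40 − 3.52 = 271.88 m.
Total head at MW-5: h = 299.37 − 21.02 = 278.35 m.
Head difference: h(MW-1) − h(MW-5) = 271.88 − 278.35 = -6.47 m.
Hydraulic gradient: i = |Δh| / L = 6.47 / 96.3 = 0.0672.
Flow is from higher to lower head: from MW-5 toward MW-1, i.e. toward the east.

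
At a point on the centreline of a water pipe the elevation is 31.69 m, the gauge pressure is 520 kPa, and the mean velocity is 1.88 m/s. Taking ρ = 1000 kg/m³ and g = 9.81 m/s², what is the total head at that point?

h ≈ 84.88 m

Pressure head ψ = P/(ρg) = 520×1000 / (1000 × 9.81) = 53.01 m.
Velocity head = v²/(2g) = 1.88² / (2 × 9.81) = 0.180 m.
h = z + ψ + v²/(2g) = 31.69 + 53.01 + 0.180 = 84.88 m.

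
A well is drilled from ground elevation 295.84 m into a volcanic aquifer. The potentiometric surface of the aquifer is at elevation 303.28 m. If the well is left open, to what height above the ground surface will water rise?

≈ 7.44 m above ground

Water rises to the potentiometric surface, so the rise above ground = 303.28 − 295.84 = 7.44 m.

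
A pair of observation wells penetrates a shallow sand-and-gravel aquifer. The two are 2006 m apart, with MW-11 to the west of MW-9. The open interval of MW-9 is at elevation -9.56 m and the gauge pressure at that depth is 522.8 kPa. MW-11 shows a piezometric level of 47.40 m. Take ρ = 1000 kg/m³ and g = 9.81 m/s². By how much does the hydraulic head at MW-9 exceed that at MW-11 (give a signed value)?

Pressure head at MW-9: ψ = P/(ρg) = 522.8×1000 / (1000 × 9.81) = 53.29 m.
Total head at MW-9: h = z + ψ = -9.56 + 53.29 = 43.73 m.
Total head at MW-11: h = 47.40 m (water level in the piezometer is the total head).
Head difference: h(MW-9) − h(MW-11) = 43.73 − 47.40 = -3.67 m.

Δh ≈ -3.67 m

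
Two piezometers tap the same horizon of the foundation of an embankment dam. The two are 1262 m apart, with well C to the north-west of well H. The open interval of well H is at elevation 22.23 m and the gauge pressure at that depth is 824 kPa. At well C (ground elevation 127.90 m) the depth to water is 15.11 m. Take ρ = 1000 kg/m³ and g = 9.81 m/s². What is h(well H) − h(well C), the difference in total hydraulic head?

Δh ≈ -6.56 m

Pressure head at well H: ψ = P/(ρg) = 824×1000 / (1000 × 9.81) = 84.00 m.
Total head at well H: h = z + ψ = 22.23 + 84.00 = 106.23 m.
Total head at well C: h = 127.90 − 15.11 = 112.79 m.
Head difference: h(well H) − h(well C) = 106.23 − 112.79 = -6.56 m.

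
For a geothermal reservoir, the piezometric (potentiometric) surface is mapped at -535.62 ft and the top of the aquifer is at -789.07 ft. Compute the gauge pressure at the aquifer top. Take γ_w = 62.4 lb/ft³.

Pressure head at the aquifer top: ψ = h − z = -535.62 − (-789.07) = 253.45 ft.
P = γψ/144 = 62.4 × 253.45 / 144 = 110 psi.

P ≈ 110 psi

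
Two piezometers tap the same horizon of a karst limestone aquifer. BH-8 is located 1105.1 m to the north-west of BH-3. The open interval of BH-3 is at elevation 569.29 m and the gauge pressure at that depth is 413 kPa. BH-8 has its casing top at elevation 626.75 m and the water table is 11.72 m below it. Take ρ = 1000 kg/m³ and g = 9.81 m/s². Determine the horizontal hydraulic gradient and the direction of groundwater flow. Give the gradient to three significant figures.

i ≈ 0.00329; groundwater flows toward the south-east

Pressure head at BH-3: ψ = P/(ρg) = 413×1000 / (1000 × 9.81) = 42.10 m.
Total head at BH-3: h = z + ψ = 569.29 + 42.10 = 611.39 m.
Total head at BH-8: h = 626.75 − 11.72 = 615.03 m.
Head difference: h(BH-3) − h(BH-8) = 611.39 − 615.03 = -3.64 m.
Hydraulic gradient: i = |Δh| / L = 3.64 / 1105.1 = 0.00329.
Flow is from higher to lower head: from BH-8 toward BH-3, i.e. toward the south-east.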